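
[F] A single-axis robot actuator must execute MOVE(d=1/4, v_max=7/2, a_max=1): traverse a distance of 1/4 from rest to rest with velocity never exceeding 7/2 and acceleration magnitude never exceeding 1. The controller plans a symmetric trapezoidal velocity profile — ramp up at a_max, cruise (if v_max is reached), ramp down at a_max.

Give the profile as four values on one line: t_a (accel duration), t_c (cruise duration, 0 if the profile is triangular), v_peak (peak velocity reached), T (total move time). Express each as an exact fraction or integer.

t_a=1/2 t_c=0 v_peak=1/2 T=1

(v_max)²/a_max = (7/2)²/1 = 49/4
1/4 < 49/4 ⇒ no cruise
v_peak = √(1/4·1) = √(1/4) = 1/2
t_a = (1/2)/1 = 1/2; t_c = 0
T = 2·1/2 = 1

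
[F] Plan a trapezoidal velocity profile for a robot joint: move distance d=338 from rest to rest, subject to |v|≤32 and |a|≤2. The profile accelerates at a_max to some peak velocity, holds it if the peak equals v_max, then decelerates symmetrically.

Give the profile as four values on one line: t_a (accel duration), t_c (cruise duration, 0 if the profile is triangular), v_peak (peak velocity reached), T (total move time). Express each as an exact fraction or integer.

v_max²/a_max = 32²/2 = 512
338 < 512 → triangular
v_peak = √(338·2) = √676 = 26
t_a = 26/2 = 13; t_c = 0
T = 2·13 = 26

t_a=13 t_c=0 v_peak=26 T=26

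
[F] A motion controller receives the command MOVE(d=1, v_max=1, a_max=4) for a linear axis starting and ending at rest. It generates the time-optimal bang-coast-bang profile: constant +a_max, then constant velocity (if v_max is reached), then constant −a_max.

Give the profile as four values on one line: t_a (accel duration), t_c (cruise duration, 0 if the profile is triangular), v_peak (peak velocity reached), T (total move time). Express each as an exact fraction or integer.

t_a=1/4 t_c=3/4 v_peak=1 T=5/4

(v_max)²/a_max = 1²/4 = 1/4
1 ≥ 1/4 so v_max reached
t_a = 1/4; v_peak = 1
d_cruise = 1 − 1/4 = 3/4; t_c = (3/4)/1 = 3/4
T = 2·1/4 + 3/4 = 5/4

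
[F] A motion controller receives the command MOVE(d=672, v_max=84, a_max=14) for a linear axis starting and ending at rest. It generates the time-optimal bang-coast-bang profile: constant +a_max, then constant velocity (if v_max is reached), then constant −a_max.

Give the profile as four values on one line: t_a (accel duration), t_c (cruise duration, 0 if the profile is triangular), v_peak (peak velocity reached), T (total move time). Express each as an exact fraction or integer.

(v_max)²/a_max = 84²/14 = 504
672 ≥ 504 ⇒ cruise phase
t_a = 84/14 = 6; v_peak = 84
d_cruise = 672 − 504 = 168; t_c = 168/84 = 2
T = 2·6 + 2 = 14

t_a=6 t_c=2 v_peak=84 T=14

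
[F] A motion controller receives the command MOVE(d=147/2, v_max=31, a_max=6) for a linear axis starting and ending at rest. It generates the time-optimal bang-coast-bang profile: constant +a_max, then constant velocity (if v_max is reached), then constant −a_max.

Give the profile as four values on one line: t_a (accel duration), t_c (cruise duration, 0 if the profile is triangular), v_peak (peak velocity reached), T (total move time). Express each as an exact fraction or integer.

(v_max)²/a_max = 31²/6 = 961/6
147/2 < 961/6 so t_c = 0
v_peak = √(147/2·6) = √441 = 21
t_a = 21/6 = 7/2; t_c = 0
T = 2·7/2 = 7

t_a=7/2 t_c=0 v_peak=21 T=7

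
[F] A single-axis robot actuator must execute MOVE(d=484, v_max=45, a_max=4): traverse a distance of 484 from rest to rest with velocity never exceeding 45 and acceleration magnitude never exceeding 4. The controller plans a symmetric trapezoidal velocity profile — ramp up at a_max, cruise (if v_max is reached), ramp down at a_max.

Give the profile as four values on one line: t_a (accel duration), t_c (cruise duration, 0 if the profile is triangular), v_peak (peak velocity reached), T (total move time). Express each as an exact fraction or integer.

v_max²/a_max = 45²/4 = 2025/4
484 < 2025/4 → triangular
v_peak = √(484·4) = √1936 = 44
t_a = 44/4 = 11; t_c = 0
T = 2·11 = 22

t_a=11 t_c=0 v_peak=44 T=22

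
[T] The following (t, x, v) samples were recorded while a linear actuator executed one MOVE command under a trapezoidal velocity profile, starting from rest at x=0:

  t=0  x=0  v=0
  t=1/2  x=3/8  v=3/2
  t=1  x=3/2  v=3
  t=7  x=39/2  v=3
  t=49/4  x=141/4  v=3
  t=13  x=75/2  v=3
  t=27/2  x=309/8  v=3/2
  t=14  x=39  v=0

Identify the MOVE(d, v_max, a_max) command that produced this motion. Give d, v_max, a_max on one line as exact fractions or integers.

d=39 v_max=3 a_max=3

final state: t=14, x=39, v=0 → d = 39
a_max = (3/2−0)/(1/2−0) = 3
max v = 3 over t∈[1,13] → v_max = 3
check: 3·(1+12) = 39 ✓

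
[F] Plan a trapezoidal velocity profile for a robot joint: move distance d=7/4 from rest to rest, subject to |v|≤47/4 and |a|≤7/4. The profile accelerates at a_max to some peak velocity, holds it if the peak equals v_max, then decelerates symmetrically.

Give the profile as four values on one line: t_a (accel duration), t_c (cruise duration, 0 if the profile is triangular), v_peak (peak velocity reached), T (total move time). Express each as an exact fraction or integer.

t_a=1 t_c=0 v_peak=7/4 T=2

(v_max)²/a_max = (47/4)²/(7/4) = 2209/28
7/4 < 2209/28 → triangular
v_peak = √(7/4·7/4) = √(49/16) = 7/4
t_a = (7/4)/(7/4) = 1; t_c = 0
T = 2·1 = 2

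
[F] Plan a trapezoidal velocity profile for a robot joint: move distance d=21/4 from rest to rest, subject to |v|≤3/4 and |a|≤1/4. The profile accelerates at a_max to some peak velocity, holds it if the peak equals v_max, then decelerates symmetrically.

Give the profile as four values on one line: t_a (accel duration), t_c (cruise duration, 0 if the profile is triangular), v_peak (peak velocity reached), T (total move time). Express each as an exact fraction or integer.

t_a=3 t_c=4 v_peak=3/4 T=10

(v_max)²/a_max = (3/4)²/(1/4) = 9/4
21/4 ≥ 9/4 so v_max reached
t_a = (3/4)/(1/4) = 3; v_peak = 3/4
d_cruise = 21/4 − 9/4 = 3; t_c = 3/(3/4) = 4
T = 2·3 + 4 = 10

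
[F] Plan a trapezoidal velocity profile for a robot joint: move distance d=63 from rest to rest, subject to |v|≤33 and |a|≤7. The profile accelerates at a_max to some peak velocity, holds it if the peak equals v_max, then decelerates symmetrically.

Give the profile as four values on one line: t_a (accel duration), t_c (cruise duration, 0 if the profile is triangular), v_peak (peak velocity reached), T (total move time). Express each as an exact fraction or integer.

t_a=3 t_c=0 v_peak=21 T=6

v_max²/a_max = 33²/7 = 1089/7
63 < 1089/7 ⇒ no cruise
v_peak = √(63·7) = √441 = 21
t_a = 21/7 = 3; t_c = 0
T = 2·3 = 6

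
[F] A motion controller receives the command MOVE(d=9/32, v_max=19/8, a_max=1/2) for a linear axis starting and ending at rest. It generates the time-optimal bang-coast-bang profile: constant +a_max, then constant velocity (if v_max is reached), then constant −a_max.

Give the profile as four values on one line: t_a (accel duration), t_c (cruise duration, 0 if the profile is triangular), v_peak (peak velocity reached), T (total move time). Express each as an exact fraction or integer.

vₘ²/aₘ = (19/8)²/(1/2) = 361/32
9/32 < 361/32 ⇒ no cruise
v_peak = √(9/32·1/2) = √(9/64) = 3/8
t_a = (3/8)/(1/2) = 3/4; t_c = 0
T = 2·3/4 = 3/2

t_a=3/4 t_c=0 v_peak=3/8 T=3/2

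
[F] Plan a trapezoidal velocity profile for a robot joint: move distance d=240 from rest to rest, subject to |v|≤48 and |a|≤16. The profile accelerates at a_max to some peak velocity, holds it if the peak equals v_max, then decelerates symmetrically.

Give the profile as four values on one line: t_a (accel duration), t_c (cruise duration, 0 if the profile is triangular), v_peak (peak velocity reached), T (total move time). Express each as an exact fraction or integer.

t_a=3 t_c=2 v_peak=48 T=8

(v_max)²/a_max = 48²/16 = 144
240 ≥ 144 → trapezoidal
t_a = 48/16 = 3; v_peak = 48
d_cruise = 240 − 144 = 96; t_c = 96/48 = 2
T = 2·3 + 2 = 8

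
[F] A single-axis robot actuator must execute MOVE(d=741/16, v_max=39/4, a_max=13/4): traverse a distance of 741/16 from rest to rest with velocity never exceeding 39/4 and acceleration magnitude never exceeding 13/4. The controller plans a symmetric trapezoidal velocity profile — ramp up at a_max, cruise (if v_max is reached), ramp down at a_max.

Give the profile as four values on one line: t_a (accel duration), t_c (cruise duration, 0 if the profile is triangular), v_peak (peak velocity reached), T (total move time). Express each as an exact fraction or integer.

v_max²/a_max = (39/4)²/(13/4) = 117/4
741/16 ≥ 117/4 ⇒ cruise phase
t_a = (39/4)/(13/4) = 3; v_peak = 39/4
d_cruise = 741/16 − 117/4 = 273/16; t_c = (273/16)/(39/4) = 7/4
T = 2·3 + 7/4 = 31/4

t_a=3 t_c=7/4 v_peak=39/4 T=31/4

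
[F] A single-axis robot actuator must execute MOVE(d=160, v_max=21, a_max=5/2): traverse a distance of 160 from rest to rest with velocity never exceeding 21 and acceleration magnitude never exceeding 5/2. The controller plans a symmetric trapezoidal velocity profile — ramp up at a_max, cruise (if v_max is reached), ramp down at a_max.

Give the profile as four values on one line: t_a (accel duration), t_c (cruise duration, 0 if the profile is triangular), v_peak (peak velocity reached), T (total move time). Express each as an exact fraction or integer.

t_a=8 t_c=0 v_peak=20 T=16

v_max²/a_max = 21²/(5/2) = 882/5
160 < 882/5 ⇒ no cruise
v_peak = √(160·5/2) = √400 = 20
t_a = 20/(5/2) = 8; t_c = 0
T = 2·8 = 16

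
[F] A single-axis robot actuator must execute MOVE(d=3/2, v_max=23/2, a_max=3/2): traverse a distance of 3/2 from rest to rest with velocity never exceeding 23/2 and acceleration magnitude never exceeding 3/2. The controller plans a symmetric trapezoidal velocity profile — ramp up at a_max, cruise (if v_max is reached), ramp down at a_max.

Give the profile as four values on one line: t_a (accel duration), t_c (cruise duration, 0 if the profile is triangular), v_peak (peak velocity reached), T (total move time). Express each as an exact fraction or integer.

(v_max)²/a_max = (23/2)²/(3/2) = 529/6
3/2 < 529/6 ⇒ no cruise
v_peak = √(3/2·3/2) = √(9/4) = 3/2
t_a = (3/2)/(3/2) = 1; t_c = 0
T = 2·1 = 2

t_a=1 t_c=0 v_peak=3/2 T=2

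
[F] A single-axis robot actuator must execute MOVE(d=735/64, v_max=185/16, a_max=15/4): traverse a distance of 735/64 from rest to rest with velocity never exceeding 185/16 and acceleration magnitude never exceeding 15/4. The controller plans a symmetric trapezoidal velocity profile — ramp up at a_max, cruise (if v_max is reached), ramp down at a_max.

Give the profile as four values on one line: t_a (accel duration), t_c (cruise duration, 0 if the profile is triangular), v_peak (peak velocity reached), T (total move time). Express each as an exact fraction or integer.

t_a=7/4 t_c=0 v_peak=105/16 T=7/2

vₘ²/aₘ = (185/16)²/(15/4) = 6845/192
735/64 < 6845/192 ⇒ no cruise
v_peak = √(735/64·15/4) = √(11025/256) = 105/16
t_a = (105/16)/(15/4) = 7/4; t_c = 0
T = 2·7/4 = 7/2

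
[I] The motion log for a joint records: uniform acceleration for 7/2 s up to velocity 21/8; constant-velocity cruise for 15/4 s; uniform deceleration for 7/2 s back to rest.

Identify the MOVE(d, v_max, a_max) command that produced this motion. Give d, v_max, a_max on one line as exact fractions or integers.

d=609/32 v_max=21/8 a_max=3/4

a_max = (21/8)/(7/2) = 3/4
d_a = ½·21/8·7/2 = 147/32; d_c = 21/8·15/4 = 315/32
d = 2·147/32 + 315/32 = 609/32
t_c = 15/4 > 0 ⇒ limit active, v_max = 21/8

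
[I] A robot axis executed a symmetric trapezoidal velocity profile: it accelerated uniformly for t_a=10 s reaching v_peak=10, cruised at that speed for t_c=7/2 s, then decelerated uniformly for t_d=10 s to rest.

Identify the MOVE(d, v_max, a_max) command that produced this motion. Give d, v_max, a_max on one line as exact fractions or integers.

d=135 v_max=10 a_max=1

a_max = 10/10 = 1
d_a = ½·10·10 = 50; d_c = 10·7/2 = 35
d = 2·50 + 35 = 135
t_c = 7/2 > 0 → v_max = v_peak = 10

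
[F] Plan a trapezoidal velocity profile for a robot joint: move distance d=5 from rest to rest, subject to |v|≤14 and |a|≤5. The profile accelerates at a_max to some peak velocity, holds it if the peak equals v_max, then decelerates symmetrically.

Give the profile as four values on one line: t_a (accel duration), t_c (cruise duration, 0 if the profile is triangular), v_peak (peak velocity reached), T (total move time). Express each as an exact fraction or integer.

t_a=1 t_c=0 v_peak=5 T=2

(v_max)²/a_max = 14²/5 = 196/5
5 < 196/5 ⇒ no cruise
v_peak = √(5·5) = √25 = 5
t_a = 5/5 = 1; t_c = 0
T = 2·1 = 2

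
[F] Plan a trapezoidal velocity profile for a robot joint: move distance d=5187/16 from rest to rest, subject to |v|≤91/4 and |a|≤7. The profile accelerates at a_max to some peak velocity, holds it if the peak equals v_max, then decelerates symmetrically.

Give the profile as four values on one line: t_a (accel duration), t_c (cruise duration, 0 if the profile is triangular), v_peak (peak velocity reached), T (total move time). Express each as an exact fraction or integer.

t_a=13/4 t_c=11 v_peak=91/4 T=35/2

vₘ²/aₘ = (91/4)²/7 = 1183/16
5187/16 ≥ 1183/16 so v_max reached
t_a = (91/4)/7 = 13/4; v_peak = 91/4
d_cruise = 5187/16 − 1183/16 = 1001/4; t_c = (1001/4)/(91/4) = 11
T = 2·13/4 + 11 = 35/2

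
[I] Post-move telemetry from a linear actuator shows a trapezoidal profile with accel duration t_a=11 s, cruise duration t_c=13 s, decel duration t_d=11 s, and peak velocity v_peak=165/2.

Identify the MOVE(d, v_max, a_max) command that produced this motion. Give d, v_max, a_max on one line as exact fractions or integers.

a_max = (165/2)/11 = 15/2
d_a = ½·165/2·11 = 1815/4; d_c = 165/2·13 = 2145/2
d = 2·1815/4 + 2145/2 = 1980
t_c = 13 > 0 so v_max = 165/2

d=1980 v_max=165/2 a_max=15/2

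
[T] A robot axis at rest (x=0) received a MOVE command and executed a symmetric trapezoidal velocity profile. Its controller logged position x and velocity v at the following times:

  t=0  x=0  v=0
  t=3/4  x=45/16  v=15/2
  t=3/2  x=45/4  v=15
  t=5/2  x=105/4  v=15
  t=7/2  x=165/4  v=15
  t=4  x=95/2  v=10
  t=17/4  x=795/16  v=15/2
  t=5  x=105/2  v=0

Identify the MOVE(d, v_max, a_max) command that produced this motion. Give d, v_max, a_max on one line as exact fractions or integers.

final state: t=5, x=105/2, v=0 → d = 105/2
a_max = (15/2−0)/(3/4−0) = 10
max v = 15 over t∈[3/2,7/2] → v_max = 15
check: 15·(3/2+2) = 105/2 ✓

d=105/2 v_max=15 a_max=10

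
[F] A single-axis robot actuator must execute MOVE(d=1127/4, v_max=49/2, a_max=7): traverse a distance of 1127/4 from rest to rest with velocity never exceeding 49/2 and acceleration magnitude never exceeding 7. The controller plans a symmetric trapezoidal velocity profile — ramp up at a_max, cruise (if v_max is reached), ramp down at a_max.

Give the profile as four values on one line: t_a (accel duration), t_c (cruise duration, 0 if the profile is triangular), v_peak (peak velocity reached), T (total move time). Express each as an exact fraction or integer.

vₘ²/aₘ = (49/2)²/7 = 343/4
1127/4 ≥ 343/4 → trapezoidal
t_a = (49/2)/7 = 7/2; v_peak = 49/2
d_cruise = 1127/4 − 343/4 = 196; t_c = 196/(49/2) = 8
T = 2·7/2 + 8 = 15

t_a=7/2 t_c=8 v_peak=49/2 T=15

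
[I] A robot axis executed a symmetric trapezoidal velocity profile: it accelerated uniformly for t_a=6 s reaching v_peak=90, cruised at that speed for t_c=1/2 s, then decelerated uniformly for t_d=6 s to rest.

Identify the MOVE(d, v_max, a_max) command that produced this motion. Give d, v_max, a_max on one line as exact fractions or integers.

a_max = 90/6 = 15
d_a = ½·90·6 = 270; d_c = 90·1/2 = 45
d = 2·270 + 45 = 585
t_c = 1/2 > 0 ⇒ limit active, v_max = 90

d=585 v_max=90 a_max=15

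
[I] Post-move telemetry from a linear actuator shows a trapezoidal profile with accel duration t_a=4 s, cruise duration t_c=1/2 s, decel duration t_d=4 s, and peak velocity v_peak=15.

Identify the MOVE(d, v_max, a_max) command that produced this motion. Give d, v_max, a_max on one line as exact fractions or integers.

a_max = 15/4
d_a = ½·15·4 = 30; d_c = 15·1/2 = 15/2
d = 2·30 + 15/2 = 135/2
t_c = 1/2 > 0 so v_max = 15

d=135/2 v_max=15 a_max=15/4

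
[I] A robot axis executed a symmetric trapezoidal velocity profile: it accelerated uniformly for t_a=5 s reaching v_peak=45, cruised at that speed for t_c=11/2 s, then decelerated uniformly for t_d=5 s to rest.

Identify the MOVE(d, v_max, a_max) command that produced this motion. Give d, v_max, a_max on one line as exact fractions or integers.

d=945/2 v_max=45 a_max=9

a_max = 45/5 = 9
d_a = ½·45·5 = 225/2; d_c = 45·11/2 = 495/2
d = 2·225/2 + 495/2 = 945/2
t_c = 11/2 > 0 → v_max = v_peak = 45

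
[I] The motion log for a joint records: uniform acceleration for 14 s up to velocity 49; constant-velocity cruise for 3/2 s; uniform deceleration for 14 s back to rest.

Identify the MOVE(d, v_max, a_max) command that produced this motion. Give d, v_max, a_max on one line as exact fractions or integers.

a_max = 49/14 = 7/2
d_a = ½·49·14 = 343; d_c = 49·3/2 = 147/2
d = 2·343 + 147/2 = 1519/2
t_c = 3/2 > 0 → v_max = v_peak = 49

d=1519/2 v_max=49 a_max=7/2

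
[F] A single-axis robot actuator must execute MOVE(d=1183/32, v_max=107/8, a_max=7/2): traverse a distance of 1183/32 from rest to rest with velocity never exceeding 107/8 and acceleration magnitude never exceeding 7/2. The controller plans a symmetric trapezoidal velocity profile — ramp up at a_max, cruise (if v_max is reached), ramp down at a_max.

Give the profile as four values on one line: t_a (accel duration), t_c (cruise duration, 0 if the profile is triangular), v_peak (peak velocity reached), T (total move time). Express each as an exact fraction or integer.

t_a=13/4 t_c=0 v_peak=91/8 T=13/2

(v_max)²/a_max = (107/8)²/(7/2) = 11449/224
1183/32 < 11449/224 ⇒ no cruise
v_peak = √(1183/32·7/2) = √(8281/64) = 91/8
t_a = (91/8)/(7/2) = 13/4; t_c = 0
T = 2·13/4 = 13/2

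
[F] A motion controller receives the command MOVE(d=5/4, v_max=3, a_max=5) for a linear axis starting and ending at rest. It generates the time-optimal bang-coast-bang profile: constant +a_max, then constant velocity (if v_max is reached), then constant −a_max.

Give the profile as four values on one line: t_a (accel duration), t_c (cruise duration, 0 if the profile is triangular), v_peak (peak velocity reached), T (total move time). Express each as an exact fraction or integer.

v_max²/a_max = 3²/5 = 9/5
5/4 < 9/5 so t_c = 0
v_peak = √(5/4·5) = √(25/4) = 5/2
t_a = (5/2)/5 = 1/2; t_c = 0
T = 2·1/2 = 1

t_a=1/2 t_c=0 v_peak=5/2 T=1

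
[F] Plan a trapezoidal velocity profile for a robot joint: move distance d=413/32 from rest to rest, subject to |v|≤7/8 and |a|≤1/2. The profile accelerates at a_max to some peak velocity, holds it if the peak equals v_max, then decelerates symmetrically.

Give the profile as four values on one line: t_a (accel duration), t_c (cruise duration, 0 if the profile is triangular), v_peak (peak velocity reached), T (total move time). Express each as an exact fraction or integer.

v_max²/a_max = (7/8)²/(1/2) = 49/32
413/32 ≥ 49/32 → trapezoidal
t_a = (7/8)/(1/2) = 7/4; v_peak = 7/8
d_cruise = 413/32 − 49/32 = 91/8; t_c = (91/8)/(7/8) = 13
T = 2·7/4 + 13 = 33/2

t_a=7/4 t_c=13 v_peak=7/8 T=33/2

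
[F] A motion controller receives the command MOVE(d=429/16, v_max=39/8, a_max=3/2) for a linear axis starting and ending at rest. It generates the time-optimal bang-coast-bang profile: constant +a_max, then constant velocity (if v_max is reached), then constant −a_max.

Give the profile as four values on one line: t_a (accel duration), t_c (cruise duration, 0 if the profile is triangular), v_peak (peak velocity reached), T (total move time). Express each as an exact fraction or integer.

t_a=13/4 t_c=9/4 v_peak=39/8 T=35/4

vₘ²/aₘ = (39/8)²/(3/2) = 507/32
429/16 ≥ 507/32 ⇒ cruise phase
t_a = (39/8)/(3/2) = 13/4; v_peak = 39/8
d_cruise = 429/16 − 507/32 = 351/32; t_c = (351/32)/(39/8) = 9/4
T = 2·13/4 + 9/4 = 35/4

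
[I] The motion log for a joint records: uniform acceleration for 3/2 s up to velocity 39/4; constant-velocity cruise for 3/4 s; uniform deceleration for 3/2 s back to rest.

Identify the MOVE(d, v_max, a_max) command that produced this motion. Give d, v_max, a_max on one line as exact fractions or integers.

a_max = (39/4)/(3/2) = 13/2
d_a = ½·39/4·3/2 = 117/16; d_c = 39/4·3/4 = 117/16
d = 2·117/16 + 117/16 = 351/16
t_c = 3/4 > 0 → v_max = v_peak = 39/4

d=351/16 v_max=39/4 a_max=13/2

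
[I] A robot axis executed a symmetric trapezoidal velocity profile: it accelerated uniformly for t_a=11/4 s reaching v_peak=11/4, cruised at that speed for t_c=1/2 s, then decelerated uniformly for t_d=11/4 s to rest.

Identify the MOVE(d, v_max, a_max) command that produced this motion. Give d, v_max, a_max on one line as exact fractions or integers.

a_max = (11/4)/(11/4) = 1
d_a = ½·11/4·11/4 = 121/32; d_c = 11/4·1/2 = 11/8
d = 2·121/32 + 11/8 = 143/16
t_c = 1/2 > 0 → v_max = v_peak = 11/4

d=143/16 v_max=11/4 a_max=1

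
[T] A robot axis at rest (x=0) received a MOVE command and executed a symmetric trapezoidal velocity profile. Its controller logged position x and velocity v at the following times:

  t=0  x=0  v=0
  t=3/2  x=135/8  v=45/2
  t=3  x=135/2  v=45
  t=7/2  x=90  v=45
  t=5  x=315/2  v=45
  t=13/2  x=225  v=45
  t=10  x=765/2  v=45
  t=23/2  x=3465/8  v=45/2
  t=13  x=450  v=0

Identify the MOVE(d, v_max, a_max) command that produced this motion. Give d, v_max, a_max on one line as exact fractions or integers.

d=450 v_max=45 a_max=15

final state: t=13, x=450, v=0 → d = 450
a_max = (45/2−0)/(3/2−0) = 15
max v = 45 over t∈[3,10] → v_max = 45
check: 45·(3+7) = 450 ✓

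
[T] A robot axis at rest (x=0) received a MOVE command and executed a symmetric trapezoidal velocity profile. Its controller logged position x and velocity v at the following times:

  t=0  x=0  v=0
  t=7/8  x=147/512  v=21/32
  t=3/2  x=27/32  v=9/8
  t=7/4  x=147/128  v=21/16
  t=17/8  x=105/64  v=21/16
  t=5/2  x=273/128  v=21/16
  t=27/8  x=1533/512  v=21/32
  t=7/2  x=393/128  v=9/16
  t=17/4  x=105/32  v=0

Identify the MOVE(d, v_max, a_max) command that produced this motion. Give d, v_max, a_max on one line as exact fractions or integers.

final state: t=17/4, x=105/32, v=0 → d = 105/32
a_max = (21/32−0)/(7/8−0) = 3/4
max v = 21/16 over t∈[7/4,5/2] → v_max = 21/16
check: 21/16·(7/4+3/4) = 105/32 ✓

d=105/32 v_max=21/16 a_max=3/4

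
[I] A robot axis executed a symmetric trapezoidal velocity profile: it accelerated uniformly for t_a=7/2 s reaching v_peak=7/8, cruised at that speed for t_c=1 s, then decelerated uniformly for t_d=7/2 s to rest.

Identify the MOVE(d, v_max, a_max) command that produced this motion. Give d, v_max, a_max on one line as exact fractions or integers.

d=63/16 v_max=7/8 a_max=1/4

a_max = (7/8)/(7/2) = 1/4
d_a = ½·7/8·7/2 = 49/32; d_c = 7/8·1 = 7/8
d = 2·49/32 + 7/8 = 63/16
t_c = 1 > 0 so v_max = 7/8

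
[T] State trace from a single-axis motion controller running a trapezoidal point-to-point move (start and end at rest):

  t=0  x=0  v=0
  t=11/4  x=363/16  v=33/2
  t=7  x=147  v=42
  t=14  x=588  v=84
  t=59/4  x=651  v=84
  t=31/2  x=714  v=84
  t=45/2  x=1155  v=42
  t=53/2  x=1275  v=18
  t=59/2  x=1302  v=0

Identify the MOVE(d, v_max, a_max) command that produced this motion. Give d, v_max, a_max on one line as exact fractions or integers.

d=1302 v_max=84 a_max=6

final state: t=59/2, x=1302, v=0 → d = 1302
a_max = (33/2−0)/(11/4−0) = 6
max v = 84 over t∈[14,31/2] → v_max = 84
check: 84·(14+3/2) = 1302 ✓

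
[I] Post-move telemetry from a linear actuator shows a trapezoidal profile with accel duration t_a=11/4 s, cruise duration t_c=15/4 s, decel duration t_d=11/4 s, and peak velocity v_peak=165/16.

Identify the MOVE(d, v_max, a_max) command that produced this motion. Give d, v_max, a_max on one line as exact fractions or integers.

d=2145/32 v_max=165/16 a_max=15/4

a_max = (165/16)/(11/4) = 15/4
d_a = ½·165/16·11/4 = 1815/128; d_c = 165/16·15/4 = 2475/64
d = 2·1815/128 + 2475/64 = 2145/32
t_c = 15/4 > 0 ⇒ limit active, v_max = 165/16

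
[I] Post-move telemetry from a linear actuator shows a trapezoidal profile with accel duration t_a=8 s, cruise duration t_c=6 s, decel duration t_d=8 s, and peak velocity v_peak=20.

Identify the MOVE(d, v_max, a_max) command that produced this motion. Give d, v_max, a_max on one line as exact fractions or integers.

d=280 v_max=20 a_max=5/2

a_max = 20/8 = 5/2
d_a = ½·20·8 = 80; d_c = 20·6 = 120
d = 2·80 + 120 = 280
t_c = 6 > 0 → v_max = v_peak = 20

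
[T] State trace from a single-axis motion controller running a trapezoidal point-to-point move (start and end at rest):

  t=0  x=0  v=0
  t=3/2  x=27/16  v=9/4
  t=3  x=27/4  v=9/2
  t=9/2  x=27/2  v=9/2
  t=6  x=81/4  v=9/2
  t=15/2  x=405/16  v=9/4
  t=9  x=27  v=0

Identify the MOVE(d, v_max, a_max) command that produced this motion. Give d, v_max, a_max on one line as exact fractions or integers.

d=27 v_max=9/2 a_max=3/2

final state: t=9, x=27, v=0 → d = 27
a_max = (9/4−0)/(3/2−0) = 3/2
max v = 9/2 over t∈[3,6] → v_max = 9/2
check: 9/2·(3+3) = 27 ✓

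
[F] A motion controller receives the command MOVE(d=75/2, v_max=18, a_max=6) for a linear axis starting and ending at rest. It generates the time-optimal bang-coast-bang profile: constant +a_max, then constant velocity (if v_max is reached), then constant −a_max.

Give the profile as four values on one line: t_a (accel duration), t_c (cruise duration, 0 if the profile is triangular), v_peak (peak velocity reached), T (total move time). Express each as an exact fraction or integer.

t_a=5/2 t_c=0 v_peak=15 T=5

v_max²/a_max = 18²/6 = 54
75/2 < 54 so t_c = 0
v_peak = √(75/2·6) = √225 = 15
t_a = 15/6 = 5/2; t_c = 0
T = 2·5/2 = 5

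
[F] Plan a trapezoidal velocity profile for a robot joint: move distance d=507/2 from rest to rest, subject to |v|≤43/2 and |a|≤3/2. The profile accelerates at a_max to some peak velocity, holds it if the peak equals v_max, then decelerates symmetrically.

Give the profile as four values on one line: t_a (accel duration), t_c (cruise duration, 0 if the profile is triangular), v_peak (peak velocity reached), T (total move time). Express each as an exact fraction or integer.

vₘ²/aₘ = (43/2)²/(3/2) = 1849/6
507/2 < 1849/6 ⇒ no cruise
v_peak = √(507/2·3/2) = √(1521/4) = 39/2
t_a = (39/2)/(3/2) = 13; t_c = 0
T = 2·13 = 26

t_a=13 t_c=0 v_peak=39/2 T=26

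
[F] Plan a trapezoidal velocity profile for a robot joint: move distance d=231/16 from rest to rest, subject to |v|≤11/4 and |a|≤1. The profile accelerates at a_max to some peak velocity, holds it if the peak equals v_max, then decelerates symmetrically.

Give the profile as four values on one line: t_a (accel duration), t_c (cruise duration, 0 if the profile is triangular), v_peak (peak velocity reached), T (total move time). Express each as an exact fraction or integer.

v_max²/a_max = (11/4)²/1 = 121/16
231/16 ≥ 121/16 → trapezoidal
t_a = (11/4)/1 = 11/4; v_peak = 11/4
d_cruise = 231/16 − 121/16 = 55/8; t_c = (55/8)/(11/4) = 5/2
T = 2·11/4 + 5/2 = 8

t_a=11/4 t_c=5/2 v_peak=11/4 T=8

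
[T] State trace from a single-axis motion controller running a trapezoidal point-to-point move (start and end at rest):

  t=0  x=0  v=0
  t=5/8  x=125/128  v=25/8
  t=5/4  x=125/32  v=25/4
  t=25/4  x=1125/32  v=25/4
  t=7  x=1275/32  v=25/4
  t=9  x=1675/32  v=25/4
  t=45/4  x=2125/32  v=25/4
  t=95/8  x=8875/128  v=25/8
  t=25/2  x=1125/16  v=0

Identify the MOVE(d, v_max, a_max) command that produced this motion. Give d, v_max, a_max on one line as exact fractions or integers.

final state: t=25/2, x=1125/16, v=0 → d = 1125/16
a_max = (25/8−0)/(5/8−0) = 5
max v = 25/4 over t∈[5/4,45/4] → v_max = 25/4
check: 25/4·(5/4+10) = 1125/16 ✓

d=1125/16 v_max=25/4 a_max=5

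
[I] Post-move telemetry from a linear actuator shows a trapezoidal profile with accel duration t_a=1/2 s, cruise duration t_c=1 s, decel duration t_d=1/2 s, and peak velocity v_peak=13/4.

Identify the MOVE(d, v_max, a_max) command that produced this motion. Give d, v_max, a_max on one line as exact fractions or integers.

a_max = (13/4)/(1/2) = 13/2
d_a = ½·13/4·1/2 = 13/16; d_c = 13/4·1 = 13/4
d = 2·13/16 + 13/4 = 39/8
t_c = 1 > 0 so v_max = 13/4

d=39/8 v_max=13/4 a_max=13/2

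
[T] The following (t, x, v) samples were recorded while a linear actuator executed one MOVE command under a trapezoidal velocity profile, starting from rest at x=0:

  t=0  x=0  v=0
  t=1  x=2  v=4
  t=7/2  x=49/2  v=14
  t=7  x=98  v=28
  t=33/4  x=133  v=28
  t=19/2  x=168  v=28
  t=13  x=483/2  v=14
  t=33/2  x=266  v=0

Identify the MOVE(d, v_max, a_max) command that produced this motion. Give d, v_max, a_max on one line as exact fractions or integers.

final state: t=33/2, x=266, v=0 → d = 266
a_max = (4−0)/(1−0) = 4
max v = 28 over t∈[7,19/2] → v_max = 28
check: 28·(7+5/2) = 266 ✓

d=266 v_max=28 a_max=4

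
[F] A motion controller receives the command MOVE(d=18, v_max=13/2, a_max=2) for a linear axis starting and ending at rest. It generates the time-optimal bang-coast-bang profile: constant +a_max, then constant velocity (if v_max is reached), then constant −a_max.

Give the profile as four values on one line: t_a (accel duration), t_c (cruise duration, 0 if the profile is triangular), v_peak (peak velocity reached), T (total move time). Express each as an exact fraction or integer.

vₘ²/aₘ = (13/2)²/2 = 169/8
18 < 169/8 → triangular
v_peak = √(18·2) = √36 = 6
t_a = 6/2 = 3; t_c = 0
T = 2·3 = 6

t_a=3 t_c=0 v_peak=6 T=6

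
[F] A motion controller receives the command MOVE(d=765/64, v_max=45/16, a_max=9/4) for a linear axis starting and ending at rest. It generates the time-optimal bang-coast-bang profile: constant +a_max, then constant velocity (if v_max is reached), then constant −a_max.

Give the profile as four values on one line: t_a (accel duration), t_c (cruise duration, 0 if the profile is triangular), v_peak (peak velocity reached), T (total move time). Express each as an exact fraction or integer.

t_a=5/4 t_c=3 v_peak=45/16 T=11/2

vₘ²/aₘ = (45/16)²/(9/4) = 225/64
765/64 ≥ 225/64 so v_max reached
t_a = (45/16)/(9/4) = 5/4; v_peak = 45/16
d_cruise = 765/64 − 225/64 = 135/16; t_c = (135/16)/(45/16) = 3
T = 2·5/4 + 3 = 11/2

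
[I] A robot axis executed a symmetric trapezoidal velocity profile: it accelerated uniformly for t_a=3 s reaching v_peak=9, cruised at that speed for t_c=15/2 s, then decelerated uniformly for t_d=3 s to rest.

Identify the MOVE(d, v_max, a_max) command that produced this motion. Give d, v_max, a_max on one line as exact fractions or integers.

a_max = 9/3 = 3
d_a = ½·9·3 = 27/2; d_c = 9·15/2 = 135/2
d = 2·27/2 + 135/2 = 189/2
t_c = 15/2 > 0 ⇒ limit active, v_max = 9

d=189/2 v_max=9 a_max=3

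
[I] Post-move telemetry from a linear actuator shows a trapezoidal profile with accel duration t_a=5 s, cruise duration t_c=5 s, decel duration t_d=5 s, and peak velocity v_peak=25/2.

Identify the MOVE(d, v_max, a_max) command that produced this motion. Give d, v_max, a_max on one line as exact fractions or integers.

d=125 v_max=25/2 a_max=5/2

a_max = (25/2)/5 = 5/2
d_a = ½·25/2·5 = 125/4; d_c = 25/2·5 = 125/2
d = 2·125/4 + 125/2 = 125
t_c = 5 > 0 so v_max = 25/2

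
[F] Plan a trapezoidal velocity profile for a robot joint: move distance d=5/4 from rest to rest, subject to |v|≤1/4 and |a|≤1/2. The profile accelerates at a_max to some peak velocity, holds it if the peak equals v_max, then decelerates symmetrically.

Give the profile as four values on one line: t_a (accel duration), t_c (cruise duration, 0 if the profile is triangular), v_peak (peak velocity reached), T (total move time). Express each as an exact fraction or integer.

t_a=1/2 t_c=9/2 v_peak=1/4 T=11/2

vₘ²/aₘ = (1/4)²/(1/2) = 1/8
5/4 ≥ 1/8 → trapezoidal
t_a = (1/4)/(1/2) = 1/2; v_peak = 1/4
d_cruise = 5/4 − 1/8 = 9/8; t_c = (9/8)/(1/4) = 9/2
T = 2·1/2 + 9/2 = 11/2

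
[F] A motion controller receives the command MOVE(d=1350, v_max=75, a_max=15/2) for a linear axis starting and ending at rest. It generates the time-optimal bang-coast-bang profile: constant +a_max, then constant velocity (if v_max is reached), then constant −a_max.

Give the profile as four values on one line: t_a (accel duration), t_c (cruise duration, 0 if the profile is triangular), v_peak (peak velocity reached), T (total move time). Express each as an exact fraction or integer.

t_a=10 t_c=8 v_peak=75 T=28

vₘ²/aₘ = 75²/(15/2) = 750
1350 ≥ 750 ⇒ cruise phase
t_a = 75/(15/2) = 10; v_peak = 75
d_cruise = 1350 − 750 = 600; t_c = 600/75 = 8
T = 2·10 + 8 = 28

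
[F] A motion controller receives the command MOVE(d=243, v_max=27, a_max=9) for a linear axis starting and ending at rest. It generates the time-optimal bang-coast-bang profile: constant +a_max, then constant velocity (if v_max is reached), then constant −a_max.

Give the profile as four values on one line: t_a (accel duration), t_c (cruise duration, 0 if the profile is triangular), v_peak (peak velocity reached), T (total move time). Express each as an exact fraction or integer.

t_a=3 t_c=6 v_peak=27 T=12

(v_max)²/a_max = 27²/9 = 81
243 ≥ 81 ⇒ cruise phase
t_a = 27/9 = 3; v_peak = 27
d_cruise = 243 − 81 = 162; t_c = 162/27 = 6
T = 2·3 + 6 = 12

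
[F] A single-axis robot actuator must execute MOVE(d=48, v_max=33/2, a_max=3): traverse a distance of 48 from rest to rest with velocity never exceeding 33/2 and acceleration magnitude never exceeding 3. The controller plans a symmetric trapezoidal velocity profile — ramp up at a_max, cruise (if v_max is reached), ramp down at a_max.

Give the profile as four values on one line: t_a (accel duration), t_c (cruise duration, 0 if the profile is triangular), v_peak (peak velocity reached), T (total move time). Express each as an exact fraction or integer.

t_a=4 t_c=0 v_peak=12 T=8

(v_max)²/a_max = (33/2)²/3 = 363/4
48 < 363/4 ⇒ no cruise
v_peak = √(48·3) = √144 = 12
t_a = 12/3 = 4; t_c = 0
T = 2·4 = 8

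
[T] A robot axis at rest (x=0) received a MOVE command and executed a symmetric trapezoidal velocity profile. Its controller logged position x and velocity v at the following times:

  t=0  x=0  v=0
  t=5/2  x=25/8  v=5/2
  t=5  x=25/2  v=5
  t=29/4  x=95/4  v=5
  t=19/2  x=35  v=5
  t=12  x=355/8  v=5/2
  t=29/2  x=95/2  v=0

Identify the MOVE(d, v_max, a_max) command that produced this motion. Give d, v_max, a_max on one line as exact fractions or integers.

d=95/2 v_max=5 a_max=1

final state: t=29/2, x=95/2, v=0 → d = 95/2
a_max = (5/2−0)/(5/2−0) = 1
max v = 5 over t∈[5,19/2] → v_max = 5
check: 5·(5+9/2) = 95/2 ✓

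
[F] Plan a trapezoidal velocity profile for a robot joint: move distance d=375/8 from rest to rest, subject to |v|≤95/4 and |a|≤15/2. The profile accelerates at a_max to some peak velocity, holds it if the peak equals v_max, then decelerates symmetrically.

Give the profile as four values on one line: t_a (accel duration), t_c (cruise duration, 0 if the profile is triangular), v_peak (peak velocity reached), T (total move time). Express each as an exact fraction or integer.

t_a=5/2 t_c=0 v_peak=75/4 T=5

v_max²/a_max = (95/4)²/(15/2) = 1805/24
375/8 < 1805/24 so t_c = 0
v_peak = √(375/8·15/2) = √(5625/16) = 75/4
t_a = (75/4)/(15/2) = 5/2; t_c = 0
T = 2·5/2 = 5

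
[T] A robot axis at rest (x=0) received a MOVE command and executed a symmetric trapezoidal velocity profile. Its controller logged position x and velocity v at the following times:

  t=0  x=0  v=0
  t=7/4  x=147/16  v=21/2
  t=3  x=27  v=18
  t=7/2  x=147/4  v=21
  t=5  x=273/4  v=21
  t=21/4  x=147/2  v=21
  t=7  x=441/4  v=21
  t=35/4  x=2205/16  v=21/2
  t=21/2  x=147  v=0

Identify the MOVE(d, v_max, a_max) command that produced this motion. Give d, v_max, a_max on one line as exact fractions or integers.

final state: t=21/2, x=147, v=0 → d = 147
a_max = (21/2−0)/(7/4−0) = 6
max v = 21 over t∈[7/2,7] → v_max = 21
check: 21·(7/2+7/2) = 147 ✓

d=147 v_max=21 a_max=6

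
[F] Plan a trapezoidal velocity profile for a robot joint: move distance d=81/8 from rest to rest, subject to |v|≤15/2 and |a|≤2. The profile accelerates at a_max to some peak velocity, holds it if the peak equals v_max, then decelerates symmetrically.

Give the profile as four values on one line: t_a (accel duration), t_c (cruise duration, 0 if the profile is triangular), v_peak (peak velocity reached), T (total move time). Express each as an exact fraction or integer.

t_a=9/4 t_c=0 v_peak=9/2 T=9/2

v_max²/a_max = (15/2)²/2 = 225/8
81/8 < 225/8 ⇒ no cruise
v_peak = √(81/8·2) = √(81/4) = 9/2
t_a = (9/2)/2 = 9/4; t_c = 0
T = 2·9/4 = 9/2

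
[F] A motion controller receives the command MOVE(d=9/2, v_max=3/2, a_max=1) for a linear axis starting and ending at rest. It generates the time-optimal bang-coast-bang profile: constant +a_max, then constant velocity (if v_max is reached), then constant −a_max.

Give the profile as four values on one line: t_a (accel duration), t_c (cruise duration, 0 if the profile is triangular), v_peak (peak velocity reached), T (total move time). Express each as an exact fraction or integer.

v_max²/a_max = (3/2)²/1 = 9/4
9/2 ≥ 9/4 → trapezoidal
t_a = (3/2)/1 = 3/2; v_peak = 3/2
d_cruise = 9/2 − 9/4 = 9/4; t_c = (9/4)/(3/2) = 3/2
T = 2·3/2 + 3/2 = 9/2

t_a=3/2 t_c=3/2 v_peak=3/2 T=9/2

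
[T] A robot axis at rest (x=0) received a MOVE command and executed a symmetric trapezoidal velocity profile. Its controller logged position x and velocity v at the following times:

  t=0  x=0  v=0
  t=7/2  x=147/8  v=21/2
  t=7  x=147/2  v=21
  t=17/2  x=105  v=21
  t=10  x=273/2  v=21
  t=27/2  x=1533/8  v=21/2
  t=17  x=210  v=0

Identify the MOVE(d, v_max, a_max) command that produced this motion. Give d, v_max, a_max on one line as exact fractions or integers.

final state: t=17, x=210, v=0 → d = 210
a_max = (21/2−0)/(7/2−0) = 3
max v = 21 over t∈[7,10] → v_max = 21
check: 21·(7+3) = 210 ✓

d=210 v_max=21 a_max=3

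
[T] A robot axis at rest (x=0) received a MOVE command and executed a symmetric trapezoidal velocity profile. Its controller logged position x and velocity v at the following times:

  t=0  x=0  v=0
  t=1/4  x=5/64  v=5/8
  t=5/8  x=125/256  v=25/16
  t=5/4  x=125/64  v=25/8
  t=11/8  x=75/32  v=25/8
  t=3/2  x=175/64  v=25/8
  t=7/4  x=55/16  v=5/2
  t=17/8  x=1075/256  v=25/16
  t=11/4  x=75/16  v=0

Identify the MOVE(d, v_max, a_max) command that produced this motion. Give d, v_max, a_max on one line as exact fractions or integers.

d=75/16 v_max=25/8 a_max=5/2

final state: t=11/4, x=75/16, v=0 → d = 75/16
a_max = (5/8−0)/(1/4−0) = 5/2
max v = 25/8 over t∈[5/4,3/2] → v_max = 25/8
check: 25/8·(5/4+1/4) = 75/16 ✓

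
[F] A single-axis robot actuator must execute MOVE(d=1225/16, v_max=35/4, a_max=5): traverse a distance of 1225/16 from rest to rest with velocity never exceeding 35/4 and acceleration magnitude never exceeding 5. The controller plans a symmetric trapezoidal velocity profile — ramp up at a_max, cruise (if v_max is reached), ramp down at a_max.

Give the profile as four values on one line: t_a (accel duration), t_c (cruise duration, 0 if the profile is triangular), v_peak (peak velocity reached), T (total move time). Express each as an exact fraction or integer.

vₘ²/aₘ = (35/4)²/5 = 245/16
1225/16 ≥ 245/16 so v_max reached
t_a = (35/4)/5 = 7/4; v_peak = 35/4
d_cruise = 1225/16 − 245/16 = 245/4; t_c = (245/4)/(35/4) = 7
T = 2·7/4 + 7 = 21/2

t_a=7/4 t_c=7 v_peak=35/4 T=21/2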